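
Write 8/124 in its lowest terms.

8 = 2^3
124 = 2^2 × 31
gcd(8, 124) = 2^2 = 4.
Divide numerator and denominator by 4: 8/124 = 2/31.

2/31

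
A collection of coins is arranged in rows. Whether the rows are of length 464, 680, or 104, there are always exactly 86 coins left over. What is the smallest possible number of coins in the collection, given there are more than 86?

N − 86 must be a common multiple of 464, 680, and 104.
464 = 2^4 × 29
680 = 2^3 × 5 × 17
104 = 2^3 × 13
LCM(464, 680, 104) = 2^4 × 5 × 13 × 17 × 29 = 512720.
Smallest N > 86 is LCM + 86 = 512720 + 86 = 512806.

512806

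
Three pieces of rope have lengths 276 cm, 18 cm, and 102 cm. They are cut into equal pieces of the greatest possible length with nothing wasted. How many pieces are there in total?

66

Piece length = gcd(276, 18, 102).
276 = 2^2 × 3 × 23
18 = 2 × 3^2
102 = 2 × 3 × 17
gcd(276, 18, 102) = 2 × 3 = 6.
Total pieces = 276/6 + 18/6 + 102/6 = 46 + 3 + 17 = 66.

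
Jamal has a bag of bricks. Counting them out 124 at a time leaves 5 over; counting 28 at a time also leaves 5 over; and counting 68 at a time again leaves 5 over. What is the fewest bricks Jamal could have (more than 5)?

N − 5 must be a common multiple of 124, 28, and 68.
124 = 2^2 × 31
28 = 2^2 × 7
68 = 2^2 × 17
LCM(124, 28, 68) = 2^2 × 7 × 17 × 31 = 14756.
Smallest N > 5 is LCM + 5 = 14756 + 5 = 14761.

14761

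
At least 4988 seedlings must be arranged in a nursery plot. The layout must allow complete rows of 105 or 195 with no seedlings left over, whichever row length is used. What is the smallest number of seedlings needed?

The number of seedlings must be a common multiple of 105 and 195, so a multiple of their LCM.
105 = 3 × 5 × 7
195 = 3 × 5 × 13
LCM(105, 195) = 3 × 5 × 7 × 13 = 1365.
Smallest multiple of 1365 that is ≥ 4988: ⌈4988/1365⌉ × 1365 = 4 × 1365 = 5460.

5460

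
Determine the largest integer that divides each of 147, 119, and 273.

7

147 = 3 × 7^2
119 = 7 × 17
273 = 3 × 7 × 13
gcd(147, 119, 273) = 7.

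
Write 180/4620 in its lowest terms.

180 = 2^2 × 3^2 × 5
4620 = 2^2 × 3 × 5 × 7 × 11
gcd(180, 4620) = 2^2 × 3 × 5 = 60.
Divide numerator and denominator by 60: 180/4620 = 3/77.

3/77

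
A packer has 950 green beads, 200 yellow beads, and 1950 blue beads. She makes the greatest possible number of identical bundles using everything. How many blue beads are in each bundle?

Number of bundles = gcd(950, 200, 1950).
950 = 2 × 5^2 × 19
200 = 2^3 × 5^2
1950 = 2 × 3 × 5^2 × 13
gcd(950, 200, 1950) = 2 × 5^2 = 50.
blue beads per bundle = 1950 / 50 = 39.

39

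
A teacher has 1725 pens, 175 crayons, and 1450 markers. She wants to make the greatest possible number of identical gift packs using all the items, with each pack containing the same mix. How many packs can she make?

The pack count must divide each quantity, so the greatest is gcd(1725, 175, 1450).
1725 = 3 × 5^2 × 23
175 = 5^2 × 7
1450 = 2 × 5^2 × 29
gcd(1725, 175, 1450) = 5^2 = 25.

25 packs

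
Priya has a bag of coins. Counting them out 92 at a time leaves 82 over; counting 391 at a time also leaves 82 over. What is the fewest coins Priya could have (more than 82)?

N − 82 must be a common multiple of 92 and 391.
92 = 2^2 × 23
391 = 17 × 23
LCM(92, 391) = 2^2 × 17 × 23 = 1564.
Smallest N > 82 is LCM + 82 = 1564 + 82 = 1646.

1646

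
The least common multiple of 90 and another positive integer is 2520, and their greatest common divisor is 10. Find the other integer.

gcd × lcm = product of the two integers, so the other integer is (10 × 2520) / 90 = 280.

280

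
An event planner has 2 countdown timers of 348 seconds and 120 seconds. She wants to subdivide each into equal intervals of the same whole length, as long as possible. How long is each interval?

The interval must divide each timer length; the longest such is the gcd.
348 = 2^2 × 3 × 29
120 = 2^3 × 3 × 5
gcd(348, 120) = 2^2 × 3 = 12.

12 seconds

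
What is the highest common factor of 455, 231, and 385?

7

455 = 5 × 7 × 13
231 = 3 × 7 × 11
385 = 5 × 7 × 11
gcd(455, 231, 385) = 7.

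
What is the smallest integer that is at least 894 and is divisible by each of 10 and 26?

910

The integer must be a common multiple of 10 and 26, so a multiple of their LCM.
10 = 2 × 5
26 = 2 × 13
LCM(10, 26) = 2 × 5 × 13 = 130.
Smallest multiple of 130 that is ≥ 894: ⌈894/130⌉ × 130 = 7 × 130 = 910.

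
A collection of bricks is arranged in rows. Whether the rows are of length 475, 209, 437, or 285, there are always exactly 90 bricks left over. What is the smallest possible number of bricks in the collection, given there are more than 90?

360615

N − 90 must be a common multiple of 475, 209, 437, and 285.
475 = 5^2 × 19
209 = 11 × 19
437 = 19 × 23
285 = 3 × 5 × 19
LCM(475, 209, 437, 285) = 3 × 5^2 × 11 × 19 × 23 = 360525.
Smallest N > 90 is LCM + 90 = 360525 + 90 = 360615.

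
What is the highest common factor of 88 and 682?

88 = 2^3 × 11
682 = 2 × 11 × 31
gcd(88, 682) = 2 × 11 = 22.

22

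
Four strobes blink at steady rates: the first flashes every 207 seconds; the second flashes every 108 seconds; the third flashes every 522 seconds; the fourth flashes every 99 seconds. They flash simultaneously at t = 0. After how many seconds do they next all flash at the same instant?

We need the least common multiple of the intervals.
207 = 3^2 × 23
108 = 2^2 × 3^3
522 = 2 × 3^2 × 29
99 = 3^2 × 11
LCM(207, 108, 522, 99) = 2^2 × 3^3 × 11 × 23 × 29 = 792396.

792396 seconds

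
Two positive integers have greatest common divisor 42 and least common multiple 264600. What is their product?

For any two positive integers, gcd × lcm = product = 42 × 264600 = 11113200.

11113200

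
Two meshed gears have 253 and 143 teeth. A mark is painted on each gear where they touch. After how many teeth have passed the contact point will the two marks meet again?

They coincide at every common multiple of the periods; the first is the LCM.
253 = 11 × 23
143 = 11 × 13
LCM(253, 143) = 11 × 13 × 23 = 3289.

3289 teeth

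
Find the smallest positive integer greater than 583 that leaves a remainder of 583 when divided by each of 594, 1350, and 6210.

N − 583 must be a common multiple of 594, 1350, and 6210.
594 = 2 × 3^3 × 11
1350 = 2 × 3^3 × 5^2
6210 = 2 × 3^3 × 5 × 23
LCM(594, 1350, 6210) = 2 × 3^3 × 5^2 × 11 × 23 = 341550.
Smallest N > 583 is LCM + 583 = 341550 + 583 = 342133.

342133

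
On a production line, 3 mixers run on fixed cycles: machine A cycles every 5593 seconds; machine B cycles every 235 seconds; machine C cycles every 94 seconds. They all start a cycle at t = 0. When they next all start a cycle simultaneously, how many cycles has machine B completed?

238 cycles

All finish a whole number of cycles simultaneously at t = LCM of the periods.
5593 = 7 × 17 × 47
235 = 5 × 47
94 = 2 × 47
LCM(5593, 235, 94) = 2 × 5 × 7 × 17 × 47 = 55930.
Cycles for period 235: 55930 / 235 = 238.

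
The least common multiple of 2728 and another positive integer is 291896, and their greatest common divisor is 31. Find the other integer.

3317

gcd × lcm = product of the two integers, so the other integer is (31 × 291896) / 2728 = 3317.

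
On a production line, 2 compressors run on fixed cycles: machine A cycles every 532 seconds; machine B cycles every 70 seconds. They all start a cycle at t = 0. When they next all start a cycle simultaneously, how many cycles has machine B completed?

38 cycles

They are all back at their starting positions together after one LCM of the periods.
532 = 2^2 × 7 × 19
70 = 2 × 5 × 7
LCM(532, 70) = 2^2 × 5 × 7 × 19 = 2660.
Cycles for period 70: 2660 / 70 = 38.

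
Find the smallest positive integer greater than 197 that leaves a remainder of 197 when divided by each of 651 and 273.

N − 197 must be a common multiple of 651 and 273.
651 = 3 × 7 × 31
273 = 3 × 7 × 13
LCM(651, 273) = 3 × 7 × 13 × 31 = 8463.
Smallest N > 197 is LCM + 197 = 8463 + 197 = 8660.

8660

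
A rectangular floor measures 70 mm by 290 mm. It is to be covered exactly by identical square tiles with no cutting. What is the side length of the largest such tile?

10 mm

The tile side must divide both 70 and 290, so the largest is their gcd.
70 = 2 × 5 × 7
290 = 2 × 5 × 29
gcd(70, 290) = 2 × 5 = 10.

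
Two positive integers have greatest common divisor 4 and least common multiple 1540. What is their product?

6160

For any two positive integers, gcd × lcm = product = 4 × 1540 = 6160.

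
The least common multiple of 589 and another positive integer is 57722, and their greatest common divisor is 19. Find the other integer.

gcd × lcm = product of the two integers, so the other integer is (19 × 57722) / 589 = 1862.

1862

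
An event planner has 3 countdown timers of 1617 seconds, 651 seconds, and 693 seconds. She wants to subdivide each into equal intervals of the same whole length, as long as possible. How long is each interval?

21 seconds

The interval must divide each timer length; the longest such is the gcd.
1617 = 3 × 7^2 × 11
651 = 3 × 7 × 31
693 = 3^2 × 7 × 11
gcd(1617, 651, 693) = 3 × 7 = 21.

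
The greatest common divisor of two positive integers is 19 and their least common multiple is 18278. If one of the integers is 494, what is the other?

703

For two integers, gcd × lcm = product, so the other is (19 × 18278) / 494 = 347282 / 494 = 703.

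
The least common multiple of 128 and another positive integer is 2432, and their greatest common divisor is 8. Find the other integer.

gcd × lcm = product of the two integers, so the other integer is (8 × 2432) / 128 = 152.

152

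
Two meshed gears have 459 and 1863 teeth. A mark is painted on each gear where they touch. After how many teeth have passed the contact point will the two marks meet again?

31671 teeth

The first simultaneous occurrence is after LCM of the individual periods.
459 = 3^3 × 17
1863 = 3^4 × 23
LCM(459, 1863) = 3^4 × 17 × 23 = 31671.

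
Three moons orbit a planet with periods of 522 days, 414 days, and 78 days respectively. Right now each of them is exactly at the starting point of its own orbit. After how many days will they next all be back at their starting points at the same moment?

156078 days

They coincide at every common multiple of the periods; the first is the LCM.
522 = 2 × 3^2 × 29
414 = 2 × 3^2 × 23
78 = 2 × 3 × 13
LCM(522, 414, 78) = 2 × 3^2 × 13 × 23 × 29 = 156078.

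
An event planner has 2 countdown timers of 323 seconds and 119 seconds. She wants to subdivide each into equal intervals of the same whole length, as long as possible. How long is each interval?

17 seconds

By the Euclidean algorithm:
323 = 2 × 119 + 85
119 = 1 × 85 + 34
85 = 2 × 34 + 17
34 = 2 × 17 + 0
gcd(323, 119) = 17.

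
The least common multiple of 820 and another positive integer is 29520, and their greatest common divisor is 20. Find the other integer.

gcd × lcm = product of the two integers, so the other integer is (20 × 29520) / 820 = 720.

720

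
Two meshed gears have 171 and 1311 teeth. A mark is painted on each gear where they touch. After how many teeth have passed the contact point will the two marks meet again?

The first simultaneous occurrence is after LCM of the individual periods.
171 = 3^2 × 19
1311 = 3 × 19 × 23
LCM(171, 1311) = 3^2 × 19 × 23 = 3933.

3933 teeth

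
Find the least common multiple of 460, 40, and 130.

11960

460 = 2^2 × 5 × 23
40 = 2^3 × 5
130 = 2 × 5 × 13
LCM(460, 40, 130) = 2^3 × 5 × 13 × 23 = 11960.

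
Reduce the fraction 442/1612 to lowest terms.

442 = 2 × 13 × 17
1612 = 2^2 × 13 × 31
gcd(442, 1612) = 2 × 13 = 26.
Divide numerator and denominator by 26: 442/1612 = 17/62.

17/62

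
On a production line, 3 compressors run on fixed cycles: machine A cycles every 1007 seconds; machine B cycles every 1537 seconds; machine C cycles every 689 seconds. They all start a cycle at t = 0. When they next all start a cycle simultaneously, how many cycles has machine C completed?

The first common completion time is the LCM of the periods.
1007 = 19 × 53
1537 = 29 × 53
689 = 13 × 53
LCM(1007, 1537, 689) = 13 × 19 × 29 × 53 = 379639.
Cycles for period 689: 379639 / 689 = 551.

551 cycles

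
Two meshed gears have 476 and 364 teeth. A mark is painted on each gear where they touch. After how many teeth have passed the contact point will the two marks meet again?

The first simultaneous occurrence is after LCM of the individual periods.
476 = 2^2 × 7 × 17
364 = 2^2 × 7 × 13
LCM(476, 364) = 2^2 × 7 × 13 × 17 = 6188.

6188 teeth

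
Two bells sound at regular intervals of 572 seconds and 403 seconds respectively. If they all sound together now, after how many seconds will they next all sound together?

17732 seconds

We need the least common multiple of the intervals.
572 = 2^2 × 11 × 13
403 = 13 × 31
LCM(572, 403) = 2^2 × 11 × 13 × 31 = 17732.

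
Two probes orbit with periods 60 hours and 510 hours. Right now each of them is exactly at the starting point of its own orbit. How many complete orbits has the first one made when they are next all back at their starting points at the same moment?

They are all back at their starting positions together after one LCM of the periods.
60 = 2^2 × 3 × 5
510 = 2 × 3 × 5 × 17
LCM(60, 510) = 2^2 × 3 × 5 × 17 = 1020.
Orbits for period 60: 1020 / 60 = 17.

17 orbits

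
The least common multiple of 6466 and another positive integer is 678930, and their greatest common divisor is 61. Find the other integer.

gcd × lcm = product of the two integers, so the other integer is (61 × 678930) / 6466 = 6405.

6405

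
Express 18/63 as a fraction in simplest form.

18 = 2 × 3^2
63 = 3^2 × 7
gcd(18, 63) = 3^2 = 9.
Divide numerator and denominator by 9: 18/63 = 2/7.

2/7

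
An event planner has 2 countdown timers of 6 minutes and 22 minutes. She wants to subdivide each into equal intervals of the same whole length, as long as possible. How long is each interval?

By the Euclidean algorithm:
22 = 3 × 6 + 4
6 = 1 × 4 + 2
4 = 2 × 2 + 0
gcd(6, 22) = 2.

2 minutes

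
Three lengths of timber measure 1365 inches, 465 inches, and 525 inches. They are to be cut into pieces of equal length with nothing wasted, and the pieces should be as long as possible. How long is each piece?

15 inches

Each piece length must divide every original length, so the longest possible is gcd(1365, 465, 525).
1365 = 3 × 5 × 7 × 13
465 = 3 × 5 × 31
525 = 3 × 5^2 × 7
gcd(1365, 465, 525) = 3 × 5 = 15.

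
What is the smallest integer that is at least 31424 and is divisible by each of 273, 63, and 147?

34398

The integer must be a common multiple of 273, 63, and 147, so a multiple of their LCM.
273 = 3 × 7 × 13
63 = 3^2 × 7
147 = 3 × 7^2
LCM(273, 63, 147) = 3^2 × 7^2 × 13 = 5733.
Smallest multiple of 5733 that is ≥ 31424: ⌈31424/5733⌉ × 5733 = 6 × 5733 = 34398.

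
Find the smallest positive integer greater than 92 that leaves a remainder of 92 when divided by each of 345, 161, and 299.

31487

N − 92 must be a common multiple of 345, 161, and 299.
345 = 3 × 5 × 23
161 = 7 × 23
299 = 13 × 23
LCM(345, 161, 299) = 3 × 5 × 7 × 13 × 23 = 31395.
Smallest N > 92 is LCM + 92 = 31395 + 92 = 31487.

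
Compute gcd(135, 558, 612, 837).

9

135 = 3^3 × 5
558 = 2 × 3^2 × 31
612 = 2^2 × 3^2 × 17
837 = 3^3 × 31
gcd(135, 558, 612, 837) = 3^2 = 9.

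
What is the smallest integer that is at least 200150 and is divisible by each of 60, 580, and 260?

The integer must be a common multiple of 60, 580, and 260, so a multiple of their LCM.
60 = 2^2 × 3 × 5
580 = 2^2 × 5 × 29
260 = 2^2 × 5 × 13
LCM(60, 580, 260) = 2^2 × 3 × 5 × 13 × 29 = 22620.
Smallest multiple of 22620 that is ≥ 200150: ⌈200150/22620⌉ × 22620 = 9 × 22620 = 203580.

203580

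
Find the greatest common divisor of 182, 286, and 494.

26

182 = 2 × 7 × 13
286 = 2 × 11 × 13
494 = 2 × 13 × 19
gcd(182, 286, 494) = 2 × 13 = 26.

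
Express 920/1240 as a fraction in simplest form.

23/31

920 = 2^3 × 5 × 23
1240 = 2^3 × 5 × 31
gcd(920, 1240) = 2^3 × 5 = 40.
Divide numerator and denominator by 40: 920/1240 = 23/31.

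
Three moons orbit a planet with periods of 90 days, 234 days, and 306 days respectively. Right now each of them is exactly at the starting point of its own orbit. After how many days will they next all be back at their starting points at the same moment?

19890 days

They coincide at every common multiple of the periods; the first is the LCM.
90 = 2 × 3^2 × 5
234 = 2 × 3^2 × 13
306 = 2 × 3^2 × 17
LCM(90, 234, 306) = 2 × 3^2 × 5 × 13 × 17 = 19890.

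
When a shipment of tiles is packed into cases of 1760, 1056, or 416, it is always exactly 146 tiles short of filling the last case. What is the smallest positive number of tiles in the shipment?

Being 146 short of a full case of size k means N ≡ −146 (mod k), i.e. N + 146 is a multiple of each size.
1760 = 2^5 × 5 × 11
1056 = 2^5 × 3 × 11
416 = 2^5 × 13
LCM(1760, 1056, 416) = 2^5 × 3 × 5 × 11 × 13 = 68640.
Smallest positive N is 68640 − 146 = 68494.

68494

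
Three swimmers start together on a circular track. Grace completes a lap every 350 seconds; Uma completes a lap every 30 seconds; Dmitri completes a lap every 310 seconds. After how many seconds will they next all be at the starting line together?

They coincide at every common multiple of the periods; the first is the LCM.
350 = 2 × 5^2 × 7
30 = 2 × 3 × 5
310 = 2 × 5 × 31
LCM(350, 30, 310) = 2 × 3 × 5^2 × 7 × 31 = 32550.

32550 seconds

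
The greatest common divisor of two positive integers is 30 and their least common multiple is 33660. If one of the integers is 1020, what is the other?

For two integers, gcd × lcm = product, so the other is (30 × 33660) / 1020 = 1009800 / 1020 = 990.

990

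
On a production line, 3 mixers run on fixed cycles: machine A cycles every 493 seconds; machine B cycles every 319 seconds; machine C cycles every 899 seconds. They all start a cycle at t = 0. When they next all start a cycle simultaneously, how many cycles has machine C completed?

They are all back at their starting positions together after one LCM of the periods.
493 = 17 × 29
319 = 11 × 29
899 = 29 × 31
LCM(493, 319, 899) = 11 × 17 × 29 × 31 = 168113.
Cycles for period 899: 168113 / 899 = 187.

187 cycles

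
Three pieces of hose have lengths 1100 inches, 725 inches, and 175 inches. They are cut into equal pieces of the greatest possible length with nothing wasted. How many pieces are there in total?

Piece length = gcd(1100, 725, 175).
1100 = 2^2 × 5^2 × 11
725 = 5^2 × 29
175 = 5^2 × 7
gcd(1100, 725, 175) = 5^2 = 25.
Total pieces = 1100/25 + 725/25 + 175/25 = 44 + 29 + 7 = 80.

80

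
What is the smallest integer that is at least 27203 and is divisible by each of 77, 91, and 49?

The integer must be a common multiple of 77, 91, and 49, so a multiple of their LCM.
77 = 7 × 11
91 = 7 × 13
49 = 7^2
LCM(77, 91, 49) = 7^2 × 11 × 13 = 7007.
Smallest multiple of 7007 that is ≥ 27203: ⌈27203/7007⌉ × 7007 = 4 × 7007 = 28028.

28028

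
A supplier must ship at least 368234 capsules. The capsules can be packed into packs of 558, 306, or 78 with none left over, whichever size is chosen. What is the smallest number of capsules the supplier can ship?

The number of capsules must be a common multiple of 558, 306, and 78, so a multiple of their LCM.
558 = 2 × 3^2 × 31
306 = 2 × 3^2 × 17
78 = 2 × 3 × 13
LCM(558, 306, 78) = 2 × 3^2 × 13 × 17 × 31 = 123318.
Smallest multiple of 123318 that is ≥ 368234: ⌈368234/123318⌉ × 123318 = 3 × 123318 = 369954.

369954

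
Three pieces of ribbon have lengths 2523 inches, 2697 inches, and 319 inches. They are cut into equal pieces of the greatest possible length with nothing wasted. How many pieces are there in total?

Piece length = gcd(2523, 2697, 319).
2523 = 3 × 29^2
2697 = 3 × 29 × 31
319 = 11 × 29
gcd(2523, 2697, 319) = 29.
Total pieces = 2523/29 + 2697/29 + 319/29 = 87 + 93 + 11 = 191.

191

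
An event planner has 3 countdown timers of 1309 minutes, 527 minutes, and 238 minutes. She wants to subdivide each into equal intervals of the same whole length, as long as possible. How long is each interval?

17 minutes

The interval must divide each timer length; the longest such is the gcd.
1309 = 7 × 11 × 17
527 = 17 × 31
238 = 2 × 7 × 17
gcd(1309, 527, 238) = 17.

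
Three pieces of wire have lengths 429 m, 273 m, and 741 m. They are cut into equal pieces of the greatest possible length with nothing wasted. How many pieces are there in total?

Piece length = gcd(429, 273, 741).
429 = 3 × 11 × 13
273 = 3 × 7 × 13
741 = 3 × 13 × 19
gcd(429, 273, 741) = 3 × 13 = 39.
Total pieces = 429/39 + 273/39 + 741/39 = 11 + 7 + 19 = 37.

37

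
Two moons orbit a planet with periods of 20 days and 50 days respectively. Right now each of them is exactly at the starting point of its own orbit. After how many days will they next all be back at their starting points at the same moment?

They coincide at every common multiple of the periods; the first is the LCM.
20 = 2^2 × 5
50 = 2 × 5^2
LCM(20, 50) = 2^2 × 5^2 = 100.

100 days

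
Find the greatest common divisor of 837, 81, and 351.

837 = 3^3 × 31
81 = 3^4
351 = 3^3 × 13
gcd(837, 81, 351) = 3^3 = 27.

27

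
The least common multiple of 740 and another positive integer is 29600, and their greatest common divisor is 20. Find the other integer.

gcd × lcm = product of the two integers, so the other integer is (20 × 29600) / 740 = 800.

800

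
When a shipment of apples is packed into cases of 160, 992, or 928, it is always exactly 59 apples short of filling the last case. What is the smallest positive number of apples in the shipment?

Being 59 short of a full case of size k means N ≡ −59 (mod k), i.e. N + 59 is a multiple of each size.
160 = 2^5 × 5
992 = 2^5 × 31
928 = 2^5 × 29
LCM(160, 992, 928) = 2^5 × 5 × 29 × 31 = 143840.
Smallest positive N is 143840 − 59 = 143781.

143781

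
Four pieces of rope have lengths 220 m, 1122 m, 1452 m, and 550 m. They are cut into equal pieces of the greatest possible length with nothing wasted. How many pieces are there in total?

152

Piece length = gcd(220, 1122, 1452, 550).
220 = 2^2 × 5 × 11
1122 = 2 × 3 × 11 × 17
1452 = 2^2 × 3 × 11^2
550 = 2 × 5^2 × 11
gcd(220, 1122, 1452, 550) = 2 × 11 = 22.
Total pieces = 220/22 + 1122/22 + 1452/22 + 550/22 = 10 + 51 + 66 + 25 = 152.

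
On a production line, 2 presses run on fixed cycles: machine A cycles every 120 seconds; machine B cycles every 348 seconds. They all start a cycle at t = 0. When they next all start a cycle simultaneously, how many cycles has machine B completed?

10 cycles

All finish a whole number of cycles simultaneously at t = LCM of the periods.
120 = 2^3 × 3 × 5
348 = 2^2 × 3 × 29
LCM(120, 348) = 2^3 × 3 × 5 × 29 = 3480.
Cycles for period 348: 3480 / 348 = 10.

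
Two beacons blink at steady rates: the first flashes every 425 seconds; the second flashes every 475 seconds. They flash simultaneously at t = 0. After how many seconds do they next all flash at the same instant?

We need the least common multiple of the intervals.
425 = 5^2 × 17
475 = 5^2 × 19
LCM(425, 475) = 5^2 × 17 × 19 = 8075.

8075 seconds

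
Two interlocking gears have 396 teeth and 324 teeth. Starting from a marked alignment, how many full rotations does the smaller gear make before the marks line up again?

11 rotations

They are all back at their starting positions together after one LCM of the periods.
396 = 2^2 × 3^2 × 11
324 = 2^2 × 3^4
LCM(396, 324) = 2^2 × 3^4 × 11 = 3564.
Rotations for period 324: 3564 / 324 = 11.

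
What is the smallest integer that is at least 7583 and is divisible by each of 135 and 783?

7830

The integer must be a common multiple of 135 and 783, so a multiple of their LCM.
135 = 3^3 × 5
783 = 3^3 × 29
LCM(135, 783) = 3^3 × 5 × 29 = 3915.
Smallest multiple of 3915 that is ≥ 7583: ⌈7583/3915⌉ × 3915 = 2 × 3915 = 7830.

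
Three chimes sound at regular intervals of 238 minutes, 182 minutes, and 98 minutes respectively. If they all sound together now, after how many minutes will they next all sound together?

21658 minutes

We need the least common multiple of the intervals.
238 = 2 × 7 × 17
182 = 2 × 7 × 13
98 = 2 × 7^2
LCM(238, 182, 98) = 2 × 7^2 × 13 × 17 = 21658.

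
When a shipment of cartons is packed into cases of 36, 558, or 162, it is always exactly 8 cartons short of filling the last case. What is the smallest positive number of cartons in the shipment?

10036

Being 8 short of a full case of size k means N ≡ −8 (mod k), i.e. N + 8 is a multiple of each size.
36 = 2^2 × 3^2
558 = 2 × 3^2 × 31
162 = 2 × 3^4
LCM(36, 558, 162) = 2^2 × 3^4 × 31 = 10044.
Smallest positive N is 10044 − 8 = 10036.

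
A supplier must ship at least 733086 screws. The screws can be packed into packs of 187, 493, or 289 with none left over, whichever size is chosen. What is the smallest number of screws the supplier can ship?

The number of screws must be a common multiple of 187, 493, and 289, so a multiple of their LCM.
187 = 11 × 17
493 = 17 × 29
289 = 17^2
LCM(187, 493, 289) = 11 × 17^2 × 29 = 92191.
Smallest multiple of 92191 that is ≥ 733086: ⌈733086/92191⌉ × 92191 = 8 × 92191 = 737528.

737528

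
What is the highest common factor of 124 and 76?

124 = 2^2 × 31
76 = 2^2 × 19
gcd(124, 76) = 2^2 = 4.

4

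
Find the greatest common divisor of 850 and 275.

850 = 2 × 5^2 × 17
275 = 5^2 × 11
gcd(850, 275) = 5^2 = 25.

25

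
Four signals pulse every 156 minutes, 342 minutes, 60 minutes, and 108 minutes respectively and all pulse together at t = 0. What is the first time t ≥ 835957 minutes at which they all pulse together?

933660 minutes

Joint pulses occur at multiples of LCM(156, 342, 60, 108).
156 = 2^2 × 3 × 13
342 = 2 × 3^2 × 19
60 = 2^2 × 3 × 5
108 = 2^2 × 3^3
LCM(156, 342, 60, 108) = 2^2 × 3^3 × 5 × 13 × 19 = 133380.
Smallest multiple of 133380 that is ≥ 835957: ⌈835957/133380⌉ × 133380 = 7 × 133380 = 933660.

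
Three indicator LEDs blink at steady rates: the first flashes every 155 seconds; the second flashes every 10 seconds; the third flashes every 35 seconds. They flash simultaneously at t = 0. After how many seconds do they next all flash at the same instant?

2170 seconds

The first simultaneous occurrence is after LCM of the individual periods.
155 = 5 × 31
10 = 2 × 5
35 = 5 × 7
LCM(155, 10, 35) = 2 × 5 × 7 × 31 = 2170.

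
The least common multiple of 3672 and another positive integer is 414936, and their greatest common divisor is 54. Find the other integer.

gcd × lcm = product of the two integers, so the other integer is (54 × 414936) / 3672 = 6102.

6102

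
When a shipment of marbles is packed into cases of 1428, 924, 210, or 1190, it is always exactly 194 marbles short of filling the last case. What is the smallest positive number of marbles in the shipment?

Being 194 short of a full case of size k means N ≡ −194 (mod k), i.e. N + 194 is a multiple of each size.
1428 = 2^2 × 3 × 7 × 17
924 = 2^2 × 3 × 7 × 11
210 = 2 × 3 × 5 × 7
1190 = 2 × 5 × 7 × 17
LCM(1428, 924, 210, 1190) = 2^2 × 3 × 5 × 7 × 11 × 17 = 78540.
Smallest positive N is 78540 − 194 = 78346.

78346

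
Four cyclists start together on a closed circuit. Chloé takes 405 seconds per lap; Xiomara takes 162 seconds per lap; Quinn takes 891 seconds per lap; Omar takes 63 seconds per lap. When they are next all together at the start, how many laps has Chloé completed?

154 laps

All finish a whole number of cycles simultaneously at t = LCM of the periods.
405 = 3^4 × 5
162 = 2 × 3^4
891 = 3^4 × 11
63 = 3^2 × 7
LCM(405, 162, 891, 63) = 2 × 3^4 × 5 × 7 × 11 = 62370.
Laps for period 405: 62370 / 405 = 154.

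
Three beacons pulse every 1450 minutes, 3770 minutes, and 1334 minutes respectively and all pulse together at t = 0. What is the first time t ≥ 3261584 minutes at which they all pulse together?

Joint pulses occur at multiples of LCM(1450, 3770, 1334).
1450 = 2 × 5^2 × 29
3770 = 2 × 5 × 13 × 29
1334 = 2 × 23 × 29
LCM(1450, 3770, 1334) = 2 × 5^2 × 13 × 23 × 29 = 433550.
Smallest multiple of 433550 that is ≥ 3261584: ⌈3261584/433550⌉ × 433550 = 8 × 433550 = 3468400.

3468400 minutes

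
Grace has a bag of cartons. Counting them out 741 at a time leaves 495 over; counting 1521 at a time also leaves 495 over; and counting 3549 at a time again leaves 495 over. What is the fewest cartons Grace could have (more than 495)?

N − 495 must be a common multiple of 741, 1521, and 3549.
741 = 3 × 13 × 19
1521 = 3^2 × 13^2
3549 = 3 × 7 × 13^2
LCM(741, 1521, 3549) = 3^2 × 7 × 13^2 × 19 = 202293.
Smallest N > 495 is LCM + 495 = 202293 + 495 = 202788.

202788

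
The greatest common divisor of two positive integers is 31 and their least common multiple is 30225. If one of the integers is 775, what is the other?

For two integers, gcd × lcm = product, so the other is (31 × 30225) / 775 = 936975 / 775 = 1209.

1209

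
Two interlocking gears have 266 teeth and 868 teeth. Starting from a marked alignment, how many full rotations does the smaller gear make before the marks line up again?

62 rotations

All finish a whole number of cycles simultaneously at t = LCM of the periods.
266 = 2 × 7 × 19
868 = 2^2 × 7 × 31
LCM(266, 868) = 2^2 × 7 × 19 × 31 = 16492.
Rotations for period 266: 16492 / 266 = 62.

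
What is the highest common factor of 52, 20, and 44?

52 = 2^2 × 13
20 = 2^2 × 5
44 = 2^2 × 11
gcd(52, 20, 44) = 2^2 = 4.

4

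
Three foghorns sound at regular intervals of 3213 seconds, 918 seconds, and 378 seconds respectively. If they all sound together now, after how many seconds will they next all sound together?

6426 seconds

They coincide at every common multiple of the periods; the first is the LCM.
3213 = 3^3 × 7 × 17
918 = 2 × 3^3 × 17
378 = 2 × 3^3 × 7
LCM(3213, 918, 378) = 2 × 3^3 × 7 × 17 = 6426.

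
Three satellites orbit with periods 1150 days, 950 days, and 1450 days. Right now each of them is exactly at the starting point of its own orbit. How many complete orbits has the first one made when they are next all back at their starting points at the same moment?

551 orbits

They are all back at their starting positions together after one LCM of the periods.
1150 = 2 × 5^2 × 23
950 = 2 × 5^2 × 19
1450 = 2 × 5^2 × 29
LCM(1150, 950, 1450) = 2 × 5^2 × 19 × 23 × 29 = 633650.
Orbits for period 1150: 633650 / 1150 = 551.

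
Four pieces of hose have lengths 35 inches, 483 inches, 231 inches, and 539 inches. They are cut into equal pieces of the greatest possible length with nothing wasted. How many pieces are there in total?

Piece length = gcd(35, 483, 231, 539).
35 = 5 × 7
483 = 3 × 7 × 23
231 = 3 × 7 × 11
539 = 7^2 × 11
gcd(35, 483, 231, 539) = 7.
Total pieces = 35/7 + 483/7 + 231/7 + 539/7 = 5 + 69 + 33 + 77 = 184.

184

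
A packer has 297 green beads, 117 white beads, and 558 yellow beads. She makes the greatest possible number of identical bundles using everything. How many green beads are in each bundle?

Number of bundles = gcd(297, 117, 558).
297 = 3^3 × 11
117 = 3^2 × 13
558 = 2 × 3^2 × 31
gcd(297, 117, 558) = 3^2 = 9.
green beads per bundle = 297 / 9 = 33.

33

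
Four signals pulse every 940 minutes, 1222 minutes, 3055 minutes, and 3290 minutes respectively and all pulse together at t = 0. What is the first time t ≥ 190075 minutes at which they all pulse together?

Joint pulses occur at multiples of LCM(940, 1222, 3055, 3290).
940 = 2^2 × 5 × 47
1222 = 2 × 13 × 47
3055 = 5 × 13 × 47
3290 = 2 × 5 × 7 × 47
LCM(940, 1222, 3055, 3290) = 2^2 × 5 × 7 × 13 × 47 = 85540.
Smallest multiple of 85540 that is ≥ 190075: ⌈190075/85540⌉ × 85540 = 3 × 85540 = 256620.

256620 minutes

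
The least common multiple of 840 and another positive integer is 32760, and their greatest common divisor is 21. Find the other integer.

819

gcd × lcm = product of the two integers, so the other integer is (21 × 32760) / 840 = 819.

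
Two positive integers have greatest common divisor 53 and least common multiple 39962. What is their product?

2117986

For any two positive integers, gcd × lcm = product = 53 × 39962 = 2117986.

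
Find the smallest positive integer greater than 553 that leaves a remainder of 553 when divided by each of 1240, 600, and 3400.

316753

N − 553 must be a common multiple of 1240, 600, and 3400.
1240 = 2^3 × 5 × 31
600 = 2^3 × 3 × 5^2
3400 = 2^3 × 5^2 × 17
LCM(1240, 600, 3400) = 2^3 × 3 × 5^2 × 17 × 31 = 316200.
Smallest N > 553 is LCM + 553 = 316200 + 553 = 316753.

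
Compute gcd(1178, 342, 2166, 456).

1178 = 2 × 19 × 31
342 = 2 × 3^2 × 19
2166 = 2 × 3 × 19^2
456 = 2^3 × 3 × 19
gcd(1178, 342, 2166, 456) = 2 × 19 = 38.

38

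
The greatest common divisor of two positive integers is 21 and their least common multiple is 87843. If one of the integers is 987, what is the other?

1869

For two integers, gcd × lcm = product, so the other is (21 × 87843) / 987 = 1844703 / 987 = 1869.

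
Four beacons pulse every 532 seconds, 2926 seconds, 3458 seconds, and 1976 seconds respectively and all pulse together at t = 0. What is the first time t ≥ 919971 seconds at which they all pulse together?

1065064 seconds

Joint pulses occur at multiples of LCM(532, 2926, 3458, 1976).
532 = 2^2 × 7 × 19
2926 = 2 × 7 × 11 × 19
3458 = 2 × 7 × 13 × 19
1976 = 2^3 × 13 × 19
LCM(532, 2926, 3458, 1976) = 2^3 × 7 × 11 × 13 × 19 = 152152.
Smallest multiple of 152152 that is ≥ 919971: ⌈919971/152152⌉ × 152152 = 7 × 152152 = 1065064.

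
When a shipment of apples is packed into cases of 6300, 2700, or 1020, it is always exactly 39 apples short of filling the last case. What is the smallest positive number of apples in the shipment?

Being 39 short of a full case of size k means N ≡ −39 (mod k), i.e. N + 39 is a multiple of each size.
6300 = 2^2 × 3^2 × 5^2 × 7
2700 = 2^2 × 3^3 × 5^2
1020 = 2^2 × 3 × 5 × 17
LCM(6300, 2700, 1020) = 2^2 × 3^3 × 5^2 × 7 × 17 = 321300.
Smallest positive N is 321300 − 39 = 321261.

321261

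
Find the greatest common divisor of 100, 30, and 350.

100 = 2^2 × 5^2
30 = 2 × 3 × 5
350 = 2 × 5^2 × 7
gcd(100, 30, 350) = 2 × 5 = 10.

10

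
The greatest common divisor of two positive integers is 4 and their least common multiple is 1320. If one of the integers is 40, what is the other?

For two integers, gcd × lcm = product, so the other is (4 × 1320) / 40 = 5280 / 40 = 132.

132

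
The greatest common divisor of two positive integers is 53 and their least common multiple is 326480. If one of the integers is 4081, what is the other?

For two integers, gcd × lcm = product, so the other is (53 × 326480) / 4081 = 17303440 / 4081 = 4240.

4240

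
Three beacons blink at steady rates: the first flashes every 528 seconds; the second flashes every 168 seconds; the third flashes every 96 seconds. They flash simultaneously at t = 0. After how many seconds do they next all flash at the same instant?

We need the least common multiple of the intervals.
528 = 2^4 × 3 × 11
168 = 2^3 × 3 × 7
96 = 2^5 × 3
LCM(528, 168, 96) = 2^5 × 3 × 7 × 11 = 7392.

7392 seconds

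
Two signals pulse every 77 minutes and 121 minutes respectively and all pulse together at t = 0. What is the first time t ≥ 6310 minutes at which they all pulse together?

6776 minutes

Joint pulses occur at multiples of LCM(77, 121).
77 = 7 × 11
121 = 11^2
LCM(77, 121) = 7 × 11^2 = 847.
Smallest multiple of 847 that is ≥ 6310: ⌈6310/847⌉ × 847 = 8 × 847 = 6776.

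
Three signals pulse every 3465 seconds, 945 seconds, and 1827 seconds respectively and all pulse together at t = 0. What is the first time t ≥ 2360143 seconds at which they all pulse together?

Joint pulses occur at multiples of LCM(3465, 945, 1827).
3465 = 3^2 × 5 × 7 × 11
945 = 3^3 × 5 × 7
1827 = 3^2 × 7 × 29
LCM(3465, 945, 1827) = 3^3 × 5 × 7 × 11 × 29 = 301455.
Smallest multiple of 301455 that is ≥ 2360143: ⌈2360143/301455⌉ × 301455 = 8 × 301455 = 2411640.

2411640 seconds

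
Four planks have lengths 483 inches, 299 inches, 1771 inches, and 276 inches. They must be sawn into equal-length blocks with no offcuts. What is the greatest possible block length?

23 inches

The block length must divide every plank, so the greatest is gcd(483, 299, 1771, 276).
483 = 3 × 7 × 23
299 = 13 × 23
1771 = 7 × 11 × 23
276 = 2^2 × 3 × 23
gcd(483, 299, 1771, 276) = 23.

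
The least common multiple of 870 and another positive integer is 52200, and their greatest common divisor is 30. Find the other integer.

1800

gcd × lcm = product of the two integers, so the other integer is (30 × 52200) / 870 = 1800.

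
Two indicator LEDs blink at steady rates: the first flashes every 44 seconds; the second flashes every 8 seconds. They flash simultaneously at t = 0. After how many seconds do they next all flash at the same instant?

88 seconds

They coincide at every common multiple of the periods; the first is the LCM.
44 = 2^2 × 11
8 = 2^3
LCM(44, 8) = 2^3 × 11 = 88.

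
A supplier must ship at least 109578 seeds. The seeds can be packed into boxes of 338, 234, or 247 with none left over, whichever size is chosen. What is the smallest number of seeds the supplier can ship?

The number of seeds must be a common multiple of 338, 234, and 247, so a multiple of their LCM.
338 = 2 × 13^2
234 = 2 × 3^2 × 13
247 = 13 × 19
LCM(338, 234, 247) = 2 × 3^2 × 13^2 × 19 = 57798.
Smallest multiple of 57798 that is ≥ 109578: ⌈109578/57798⌉ × 57798 = 2 × 57798 = 115596.

115596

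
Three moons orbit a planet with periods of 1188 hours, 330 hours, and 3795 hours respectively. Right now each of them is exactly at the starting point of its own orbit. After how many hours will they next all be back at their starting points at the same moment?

They coincide at every common multiple of the periods; the first is the LCM.
1188 = 2^2 × 3^3 × 11
330 = 2 × 3 × 5 × 11
3795 = 3 × 5 × 11 × 23
LCM(1188, 330, 3795) = 2^2 × 3^3 × 5 × 11 × 23 = 136620.

136620 hours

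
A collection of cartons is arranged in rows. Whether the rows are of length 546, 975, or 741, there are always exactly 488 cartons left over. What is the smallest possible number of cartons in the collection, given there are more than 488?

259838

N − 488 must be a common multiple of 546, 975, and 741.
546 = 2 × 3 × 7 × 13
975 = 3 × 5^2 × 13
741 = 3 × 13 × 19
LCM(546, 975, 741) = 2 × 3 × 5^2 × 7 × 13 × 19 = 259350.
Smallest N > 488 is LCM + 488 = 259350 + 488 = 259838.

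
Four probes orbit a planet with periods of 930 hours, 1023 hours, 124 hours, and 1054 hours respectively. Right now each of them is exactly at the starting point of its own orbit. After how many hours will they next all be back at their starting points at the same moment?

The first simultaneous occurrence is after LCM of the individual periods.
930 = 2 × 3 × 5 × 31
1023 = 3 × 11 × 31
124 = 2^2 × 31
1054 = 2 × 17 × 31
LCM(930, 1023, 124, 1054) = 2^2 × 3 × 5 × 11 × 17 × 31 = 347820.

347820 hours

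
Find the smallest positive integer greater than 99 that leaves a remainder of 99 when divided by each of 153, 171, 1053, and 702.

N − 99 must be a common multiple of 153, 171, 1053, and 702.
153 = 3^2 × 17
171 = 3^2 × 19
1053 = 3^4 × 13
702 = 2 × 3^3 × 13
LCM(153, 171, 1053, 702) = 2 × 3^4 × 13 × 17 × 19 = 680238.
Smallest N > 99 is LCM + 99 = 680238 + 99 = 680337.

680337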